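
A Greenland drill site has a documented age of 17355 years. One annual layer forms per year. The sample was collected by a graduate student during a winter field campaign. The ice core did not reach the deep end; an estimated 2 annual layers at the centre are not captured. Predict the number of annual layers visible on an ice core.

17353 annual layers

At one annual layer per year, 17355 years correspond to 17355 annual layers.
17355 − 2 missed = 17353 annual layers expected in the prepared section.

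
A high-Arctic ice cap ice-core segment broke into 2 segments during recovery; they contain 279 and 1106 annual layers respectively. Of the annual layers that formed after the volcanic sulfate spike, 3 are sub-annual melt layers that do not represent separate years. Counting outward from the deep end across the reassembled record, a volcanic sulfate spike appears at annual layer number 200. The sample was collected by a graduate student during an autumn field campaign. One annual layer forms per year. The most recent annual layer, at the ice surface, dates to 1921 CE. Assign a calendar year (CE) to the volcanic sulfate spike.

Total annual layers = 279 + 1106 = 1385.
1385 − 200 = 1185 annual layers lie beyond the volcanic sulfate spike toward the ice surface.
Excluding 3 false annual layers: 1185 − 3 = 1182.
Counting back 1182 years from 1921 CE places the volcanic sulfate spike in 1921 − 1182 = 739 CE.

739 CE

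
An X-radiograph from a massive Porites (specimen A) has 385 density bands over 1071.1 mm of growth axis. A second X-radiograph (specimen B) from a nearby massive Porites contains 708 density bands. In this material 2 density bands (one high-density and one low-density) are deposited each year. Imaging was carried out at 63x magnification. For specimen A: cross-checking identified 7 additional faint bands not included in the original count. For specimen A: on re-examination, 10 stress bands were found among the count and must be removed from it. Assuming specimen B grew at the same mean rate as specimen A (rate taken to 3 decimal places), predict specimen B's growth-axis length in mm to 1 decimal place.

1985.2 mm

Specimen A: true density band count = 385 − 10 + 7 = 382.
Specimen A: 382 density bands at 2 per year is 382 / 2 = 191 years.
A: Extension rate ≈ 1071.1 / 191 = 5.608 mm/year.
Specimen B: with 2 density bands per year, 708 / 2 = 354 years. B's length ≈ 5.608 × 354 = 1985.2 mm.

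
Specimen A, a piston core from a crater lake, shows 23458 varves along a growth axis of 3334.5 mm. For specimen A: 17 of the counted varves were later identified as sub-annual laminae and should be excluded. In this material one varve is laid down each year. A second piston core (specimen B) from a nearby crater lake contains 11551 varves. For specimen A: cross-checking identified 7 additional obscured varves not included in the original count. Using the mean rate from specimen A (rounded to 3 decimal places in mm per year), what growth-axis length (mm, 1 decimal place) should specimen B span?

1640.2 mm

Specimen A: true varve count = 23458 − 17 + 7 = 23448.
A: Mean rate = 3334.5 mm / 23448 years ≈ 0.142 mm per year.
For B, 0.142 mm/year × 11551 years = 1640.2 mm.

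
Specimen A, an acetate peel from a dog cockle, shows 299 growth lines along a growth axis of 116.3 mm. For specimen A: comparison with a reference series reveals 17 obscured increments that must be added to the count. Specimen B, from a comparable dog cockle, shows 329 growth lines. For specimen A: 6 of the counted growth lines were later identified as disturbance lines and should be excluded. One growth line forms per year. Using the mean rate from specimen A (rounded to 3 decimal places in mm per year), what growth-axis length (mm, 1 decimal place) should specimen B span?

Specimen A: after corrections the count is 299 − 6 + 17 = 310 growth lines.
A: 116.3 mm over 310 years gives 116.3 / 310 ≈ 0.375 mm/yr.
B's length ≈ 0.375 × 329 = 123.4 mm.

123.4 mm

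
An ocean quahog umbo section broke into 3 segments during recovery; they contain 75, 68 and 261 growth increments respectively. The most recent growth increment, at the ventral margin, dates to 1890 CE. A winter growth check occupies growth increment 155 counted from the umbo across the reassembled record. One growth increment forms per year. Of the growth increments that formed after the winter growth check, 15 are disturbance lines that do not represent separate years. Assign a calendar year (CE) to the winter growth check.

Total growth increments = 75 + 68 + 261 = 404.
404 − 155 = 249 growth increments lie beyond the winter growth check toward the ventral margin.
249 − 15 false = 234 true growth increments after the winter growth check.
The growth increment at the ventral margin is 1890 CE, so the winter growth check dates to 1890 − 234 = 1656 CE.

1656 CE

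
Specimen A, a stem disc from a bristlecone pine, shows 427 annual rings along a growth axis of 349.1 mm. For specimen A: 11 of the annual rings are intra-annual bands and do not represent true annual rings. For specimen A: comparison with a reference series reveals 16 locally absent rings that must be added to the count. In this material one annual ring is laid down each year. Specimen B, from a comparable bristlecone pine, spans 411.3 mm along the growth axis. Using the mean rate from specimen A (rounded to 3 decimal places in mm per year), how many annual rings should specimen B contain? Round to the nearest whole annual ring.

Specimen A: correcting the raw count gives 427 − 11 + 16 = 432 true annual rings.
A: Extension rate ≈ 349.1 / 432 = 0.808 mm/year.
For B, 411.3 / 0.808 = 509.03 years ≈ 509 annual rings.

509 annual rings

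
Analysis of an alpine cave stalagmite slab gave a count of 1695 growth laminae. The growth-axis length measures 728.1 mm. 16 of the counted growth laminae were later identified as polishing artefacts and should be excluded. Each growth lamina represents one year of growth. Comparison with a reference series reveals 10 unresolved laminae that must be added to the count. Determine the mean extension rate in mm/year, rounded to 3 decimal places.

0.431 mm/year

Correcting the raw count gives 1695 − 16 + 10 = 1689 true growth laminae.
728.1 mm over 1689 years gives 728.1 / 1689 ≈ 0.431 mm/year.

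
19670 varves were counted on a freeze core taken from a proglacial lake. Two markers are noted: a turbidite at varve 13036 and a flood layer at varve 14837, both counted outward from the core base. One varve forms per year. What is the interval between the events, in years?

1801 years

14837 − 13036 = 1801 varves lie between the two events.
That is 1801 years at one varve per year.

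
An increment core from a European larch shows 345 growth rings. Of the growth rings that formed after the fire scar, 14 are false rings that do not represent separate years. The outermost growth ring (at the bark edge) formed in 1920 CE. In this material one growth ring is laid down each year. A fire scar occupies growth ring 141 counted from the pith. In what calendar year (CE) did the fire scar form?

1730 CE

345 − 141 = 204 growth rings lie beyond the fire scar toward the bark edge.
Excluding 14 false growth rings: 204 − 14 = 190.
Counting back 190 years from 1920 CE places the fire scar in 1920 − 190 = 1730 CE.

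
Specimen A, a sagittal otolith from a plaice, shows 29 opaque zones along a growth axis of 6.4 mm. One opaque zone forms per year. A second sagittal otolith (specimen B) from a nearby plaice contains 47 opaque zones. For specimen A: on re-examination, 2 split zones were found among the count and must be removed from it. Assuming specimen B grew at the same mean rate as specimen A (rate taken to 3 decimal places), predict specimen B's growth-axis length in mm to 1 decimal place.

11.1 mm

Specimen A: adjusted count: 29 − 2 = 27 opaque zones.
A: 6.4 mm over 27 years gives 6.4 / 27 ≈ 0.237 mm/year.
For B, 0.237 mm/year × 47 years = 11.1 mm.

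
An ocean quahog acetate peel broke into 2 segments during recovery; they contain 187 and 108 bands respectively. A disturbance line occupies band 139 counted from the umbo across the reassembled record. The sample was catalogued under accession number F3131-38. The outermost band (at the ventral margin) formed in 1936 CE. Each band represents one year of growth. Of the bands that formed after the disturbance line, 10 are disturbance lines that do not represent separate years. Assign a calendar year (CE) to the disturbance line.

Total bands = 187 + 108 = 295.
Between band 139 and the ventral margin there are 295 − 139 = 156 bands.
Excluding 10 false bands: 156 − 10 = 146.
1936 − 146 = 1790 CE.

1790 CE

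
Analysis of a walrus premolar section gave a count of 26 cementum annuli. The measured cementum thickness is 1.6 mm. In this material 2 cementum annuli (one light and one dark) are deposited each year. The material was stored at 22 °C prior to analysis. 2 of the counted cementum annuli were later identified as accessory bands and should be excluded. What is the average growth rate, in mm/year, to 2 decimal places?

After corrections the count is 26 − 2 = 24 cementum annuli.
24 cementum annuli at 2 per year is 24 / 2 = 12 years.
Extension rate ≈ 1.6 / 12 = 0.13 mm/year.

0.13 mm/year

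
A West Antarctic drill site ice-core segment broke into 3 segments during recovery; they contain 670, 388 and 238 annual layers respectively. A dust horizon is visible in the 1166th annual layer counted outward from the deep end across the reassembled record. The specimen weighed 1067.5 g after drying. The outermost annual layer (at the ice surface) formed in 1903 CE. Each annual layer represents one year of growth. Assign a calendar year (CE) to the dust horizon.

1773 CE

Total annual layers = 670 + 388 + 238 = 1296.
1296 − 1166 = 130 annual layers lie beyond the dust horizon toward the ice surface.
The annual layer at the ice surface is 1903 CE, so the dust horizon dates to 1903 − 130 = 1773 CE.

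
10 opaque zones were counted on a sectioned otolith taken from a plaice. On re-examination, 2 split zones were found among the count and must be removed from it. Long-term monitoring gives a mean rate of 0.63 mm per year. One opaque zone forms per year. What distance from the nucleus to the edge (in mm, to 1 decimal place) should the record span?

5.0 mm

True opaque zone count = 10 − 2 = 8.
Predicted length = 0.63 mm/year × 8 years = 5.0 mm.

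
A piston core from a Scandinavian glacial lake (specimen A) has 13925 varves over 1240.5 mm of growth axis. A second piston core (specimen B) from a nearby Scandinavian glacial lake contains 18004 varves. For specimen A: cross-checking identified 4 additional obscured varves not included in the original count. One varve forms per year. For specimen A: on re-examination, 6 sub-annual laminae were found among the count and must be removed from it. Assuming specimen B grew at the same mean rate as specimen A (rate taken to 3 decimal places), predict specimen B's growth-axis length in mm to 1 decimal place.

1602.4 mm

Specimen A: true varve count = 13925 − 6 + 4 = 13923.
A: Extension rate ≈ 1240.5 / 13923 = 0.089 mm/yr.
For B, 0.089 mm/year × 18004 years = 1602.4 mm.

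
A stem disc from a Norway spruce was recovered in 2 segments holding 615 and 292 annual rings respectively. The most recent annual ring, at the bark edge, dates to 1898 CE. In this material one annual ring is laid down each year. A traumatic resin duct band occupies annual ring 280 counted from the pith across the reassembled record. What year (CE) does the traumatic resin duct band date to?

1271 CE

Total annual rings = 615 + 292 = 907.
Between annual ring 280 and the bark edge there are 907 − 280 = 627 annual rings.
The annual ring at the bark edge is 1898 CE, so the traumatic resin duct band dates to 1898 − 627 = 1271 CE.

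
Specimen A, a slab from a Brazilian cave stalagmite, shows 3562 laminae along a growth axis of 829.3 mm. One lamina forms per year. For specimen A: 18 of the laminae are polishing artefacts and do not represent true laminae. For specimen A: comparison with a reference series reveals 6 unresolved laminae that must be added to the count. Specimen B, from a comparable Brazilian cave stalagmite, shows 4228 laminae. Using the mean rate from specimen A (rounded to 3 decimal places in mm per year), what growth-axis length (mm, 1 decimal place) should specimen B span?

Specimen A: true lamina count = 3562 − 18 + 6 = 3550.
A: Mean rate = 829.3 mm / 3550 years ≈ 0.234 mm/yr.
Length of B = 0.234 × 4228 = 989.4 mm.

989.4 mm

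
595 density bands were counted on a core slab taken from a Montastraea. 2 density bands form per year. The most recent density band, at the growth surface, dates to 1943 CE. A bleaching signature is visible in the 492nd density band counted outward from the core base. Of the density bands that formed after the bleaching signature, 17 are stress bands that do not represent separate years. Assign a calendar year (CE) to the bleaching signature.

1900 CE

The bleaching signature sits at density band 492 from the core base, so 595 − 492 = 103 density bands formed after it.
103 − 17 false = 86 true density bands after the bleaching signature.
86 density bands at 2 per year is 86 / 2 = 43 years.
Counting back 43 years from 1943 CE places the bleaching signature in 1943 − 43 = 1900 CE.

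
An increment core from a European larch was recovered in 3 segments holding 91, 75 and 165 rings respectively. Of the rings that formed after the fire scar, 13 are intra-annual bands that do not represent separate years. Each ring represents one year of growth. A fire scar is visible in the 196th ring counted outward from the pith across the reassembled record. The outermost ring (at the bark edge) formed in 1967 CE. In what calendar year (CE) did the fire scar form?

1845 CE

Total rings = 91 + 75 + 165 = 331.
331 − 196 = 135 rings lie beyond the fire scar toward the bark edge.
135 − 13 false = 122 true rings after the fire scar.
1967 − 122 = 1845 CE.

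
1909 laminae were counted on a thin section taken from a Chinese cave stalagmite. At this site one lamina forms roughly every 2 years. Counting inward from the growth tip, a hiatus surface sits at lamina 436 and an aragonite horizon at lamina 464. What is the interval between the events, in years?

Separation: 464 − 436 = 28 laminae.
At 2 years per lamina, 28 × 2 = 56 years.

56 yr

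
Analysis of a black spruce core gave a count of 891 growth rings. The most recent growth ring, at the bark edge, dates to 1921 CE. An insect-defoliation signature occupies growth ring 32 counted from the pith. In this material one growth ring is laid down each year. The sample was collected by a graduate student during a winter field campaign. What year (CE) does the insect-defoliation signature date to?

The insect-defoliation signature sits at growth ring 32 from the pith, so 891 − 32 = 859 growth rings formed after it.
Counting back 859 years from 1921 CE places the insect-defoliation signature in 1921 − 859 = 1062 CE.

1062 CE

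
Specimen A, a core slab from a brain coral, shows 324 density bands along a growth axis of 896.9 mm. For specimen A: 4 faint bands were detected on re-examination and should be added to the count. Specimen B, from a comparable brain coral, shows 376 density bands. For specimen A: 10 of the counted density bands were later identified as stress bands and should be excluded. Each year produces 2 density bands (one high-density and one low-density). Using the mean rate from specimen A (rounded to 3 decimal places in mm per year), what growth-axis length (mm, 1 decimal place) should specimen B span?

Specimen A: adjusted count: 324 − 10 + 4 = 318 density bands.
Specimen A: 318 density bands at 2 per year is 318 / 2 = 159 years.
A: Mean rate = 896.9 mm / 159 years ≈ 5.641 mm/yr.
Specimen B: dividing by 2 density bands per year: 376 / 2 = 188 years. Length of B = 5.641 × 188 = 1060.5 mm.

1060.5 mm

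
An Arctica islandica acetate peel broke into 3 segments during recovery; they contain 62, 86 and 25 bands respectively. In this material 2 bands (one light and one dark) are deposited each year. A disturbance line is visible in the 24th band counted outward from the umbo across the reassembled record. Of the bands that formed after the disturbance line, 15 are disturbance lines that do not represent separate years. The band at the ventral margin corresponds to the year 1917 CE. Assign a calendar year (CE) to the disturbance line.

1850 CE

Total bands = 62 + 86 + 25 = 173.
The disturbance line sits at band 24 from the umbo, so 173 − 24 = 149 bands formed after it.
Excluding 15 false bands: 149 − 15 = 134.
With 2 bands per year, 134 / 2 = 67 years.
The band at the ventral margin is 1917 CE, so the disturbance line dates to 1917 − 67 = 1850 CE.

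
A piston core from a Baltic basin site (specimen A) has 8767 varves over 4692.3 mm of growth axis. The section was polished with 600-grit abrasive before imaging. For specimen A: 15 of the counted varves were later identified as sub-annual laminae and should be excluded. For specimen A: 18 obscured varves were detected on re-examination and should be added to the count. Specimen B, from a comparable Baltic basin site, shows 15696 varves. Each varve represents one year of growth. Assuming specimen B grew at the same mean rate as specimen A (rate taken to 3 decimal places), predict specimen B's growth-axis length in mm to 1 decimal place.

8397.4 mm

Specimen A: correcting the raw count gives 8767 − 15 + 18 = 8770 true varves.
A: 4692.3 mm over 8770 years gives 4692.3 / 8770 ≈ 0.535 mm/yr.
Length of B = 0.535 × 15696 = 8397.4 mm.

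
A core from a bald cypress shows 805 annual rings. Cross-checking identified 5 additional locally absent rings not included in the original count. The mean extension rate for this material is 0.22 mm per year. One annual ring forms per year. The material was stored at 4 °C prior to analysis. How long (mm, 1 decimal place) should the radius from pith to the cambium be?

178.2 mm

True annual ring count = 805 + 5 = 810.
810 years at 0.22 mm/year gives 0.22 × 810 = 178.2 mm.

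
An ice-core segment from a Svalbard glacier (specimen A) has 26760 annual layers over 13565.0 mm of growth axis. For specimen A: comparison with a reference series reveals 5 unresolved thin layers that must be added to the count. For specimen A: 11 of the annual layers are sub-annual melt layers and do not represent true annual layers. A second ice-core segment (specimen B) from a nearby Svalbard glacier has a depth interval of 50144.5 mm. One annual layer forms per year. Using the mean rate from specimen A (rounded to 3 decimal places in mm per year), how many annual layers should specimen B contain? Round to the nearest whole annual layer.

Specimen A: true annual layer count = 26760 − 11 + 5 = 26754.
A: Extension rate ≈ 13565.0 / 26754 = 0.507 mm/year.
B spans 50144.5 / 0.507 = 98904.34 years ≈ 98904 annual layers.

98904 annual layers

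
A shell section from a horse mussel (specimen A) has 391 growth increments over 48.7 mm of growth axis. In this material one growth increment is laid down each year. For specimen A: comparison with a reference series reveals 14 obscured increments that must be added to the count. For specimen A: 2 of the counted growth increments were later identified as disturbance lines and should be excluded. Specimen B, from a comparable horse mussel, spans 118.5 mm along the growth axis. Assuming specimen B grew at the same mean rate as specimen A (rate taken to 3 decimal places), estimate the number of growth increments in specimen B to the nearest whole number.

Specimen A: after corrections the count is 391 − 2 + 14 = 403 growth increments.
A: Mean rate = 48.7 mm / 403 years ≈ 0.121 mm/yr.
Specimen B: 118.5 mm / 0.121 mm per year = 979.34 years ≈ 979 growth increments.

979 growth increments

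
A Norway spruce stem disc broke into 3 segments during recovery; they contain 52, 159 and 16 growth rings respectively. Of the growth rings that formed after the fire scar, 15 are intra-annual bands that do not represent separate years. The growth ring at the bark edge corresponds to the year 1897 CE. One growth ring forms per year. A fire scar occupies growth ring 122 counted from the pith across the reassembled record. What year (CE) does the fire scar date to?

Total growth rings = 52 + 159 + 16 = 227.
227 − 122 = 105 growth rings lie beyond the fire scar toward the bark edge.
Excluding 15 false growth rings: 105 − 15 = 90.
Counting back 90 years from 1897 CE places the fire scar in 1897 − 90 = 1807 CE.

1807 CE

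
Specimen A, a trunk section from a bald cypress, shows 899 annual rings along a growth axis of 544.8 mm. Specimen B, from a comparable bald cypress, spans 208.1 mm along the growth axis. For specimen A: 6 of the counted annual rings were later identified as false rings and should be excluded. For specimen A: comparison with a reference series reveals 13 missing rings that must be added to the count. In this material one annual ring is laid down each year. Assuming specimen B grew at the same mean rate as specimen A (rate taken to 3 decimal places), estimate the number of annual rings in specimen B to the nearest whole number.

Specimen A: after corrections the count is 899 − 6 + 13 = 906 annual rings.
A: 544.8 mm over 906 years gives 544.8 / 906 ≈ 0.601 mm per year.
Specimen B: 208.1 mm / 0.601 mm per year = 346.26 years ≈ 346 annual rings.

346 annual rings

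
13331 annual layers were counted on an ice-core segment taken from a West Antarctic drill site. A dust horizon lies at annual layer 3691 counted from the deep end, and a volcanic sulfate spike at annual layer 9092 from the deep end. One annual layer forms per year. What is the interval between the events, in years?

The two markers are separated by 9092 − 3691 = 5401 annual layers.
One annual layer per year makes the interval 5401 years.

5401 years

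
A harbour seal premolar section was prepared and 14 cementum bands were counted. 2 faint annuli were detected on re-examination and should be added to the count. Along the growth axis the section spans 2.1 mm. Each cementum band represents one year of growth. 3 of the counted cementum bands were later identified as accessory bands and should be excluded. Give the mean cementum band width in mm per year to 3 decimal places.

True cementum band count = 14 − 3 + 2 = 13.
Mean rate = 2.1 mm / 13 years ≈ 0.162 mm per year.

0.162 mm per year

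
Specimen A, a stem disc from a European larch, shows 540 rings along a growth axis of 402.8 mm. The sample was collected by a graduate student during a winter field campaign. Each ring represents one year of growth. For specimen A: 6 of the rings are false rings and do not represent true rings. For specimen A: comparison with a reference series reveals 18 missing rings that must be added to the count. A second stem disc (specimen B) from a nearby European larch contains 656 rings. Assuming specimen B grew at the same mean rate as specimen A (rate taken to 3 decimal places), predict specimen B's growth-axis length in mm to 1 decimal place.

Specimen A: correcting the raw count gives 540 − 6 + 18 = 552 true rings.
A: Mean rate = 402.8 mm / 552 years ≈ 0.730 mm/yr.
Length of B = 0.730 × 656 = 478.9 mm.

478.9 mm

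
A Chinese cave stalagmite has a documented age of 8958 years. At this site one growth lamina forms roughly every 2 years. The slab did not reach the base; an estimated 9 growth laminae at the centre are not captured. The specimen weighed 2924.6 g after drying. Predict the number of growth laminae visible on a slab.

At 2 years per growth lamina, 8958 / 2 = 4479 growth laminae are expected.
Less the 9 uncaptured growth laminae: 4479 − 9 = 4470.

4470 growth laminae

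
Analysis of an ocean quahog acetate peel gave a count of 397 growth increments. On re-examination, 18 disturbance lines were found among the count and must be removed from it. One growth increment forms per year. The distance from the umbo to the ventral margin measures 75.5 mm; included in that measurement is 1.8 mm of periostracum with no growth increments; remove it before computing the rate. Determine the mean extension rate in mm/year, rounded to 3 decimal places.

Adjusted count: 397 − 18 = 379 growth increments.
Removing the 1.8 mm offcut leaves 75.5 − 1.8 = 73.7 mm.
73.7 mm over 379 years gives 73.7 / 379 ≈ 0.194 mm/year.

0.194 mm/year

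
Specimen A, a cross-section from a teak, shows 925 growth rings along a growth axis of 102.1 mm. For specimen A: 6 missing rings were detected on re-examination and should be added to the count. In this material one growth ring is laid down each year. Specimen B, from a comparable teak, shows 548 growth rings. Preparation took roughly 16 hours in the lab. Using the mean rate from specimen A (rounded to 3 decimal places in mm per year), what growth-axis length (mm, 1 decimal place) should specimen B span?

60.3 mm

Specimen A: adjusted count: 925 + 6 = 931 growth rings.
A: Mean rate = 102.1 mm / 931 years ≈ 0.110 mm per year.
B's length ≈ 0.110 × 548 = 60.3 mm.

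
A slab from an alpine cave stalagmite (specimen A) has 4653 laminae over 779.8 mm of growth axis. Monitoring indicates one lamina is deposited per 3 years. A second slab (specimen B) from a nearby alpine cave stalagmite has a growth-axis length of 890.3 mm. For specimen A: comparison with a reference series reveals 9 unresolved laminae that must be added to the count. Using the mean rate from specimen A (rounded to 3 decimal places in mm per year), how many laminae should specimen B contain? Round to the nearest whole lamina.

Specimen A: correcting the raw count gives 4653 + 9 = 4662 true laminae.
Specimen A: 4662 laminae at 3 years each span 4662 × 3 = 13986 years.
A: Extension rate ≈ 779.8 / 13986 = 0.056 mm/yr.
Specimen B: 890.3 mm / 0.056 mm per year = 15898.21 years; at 3 years per lamina that is 15898.21 / 3 ≈ 5299 laminae.

5299 laminae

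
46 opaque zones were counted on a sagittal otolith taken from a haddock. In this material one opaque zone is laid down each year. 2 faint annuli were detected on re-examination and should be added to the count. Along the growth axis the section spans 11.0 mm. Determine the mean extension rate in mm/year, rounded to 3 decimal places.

0.229 mm/year

Correcting the raw count gives 46 + 2 = 48 true opaque zones.
11.0 mm over 48 years gives 11.0 / 48 ≈ 0.229 mm/year.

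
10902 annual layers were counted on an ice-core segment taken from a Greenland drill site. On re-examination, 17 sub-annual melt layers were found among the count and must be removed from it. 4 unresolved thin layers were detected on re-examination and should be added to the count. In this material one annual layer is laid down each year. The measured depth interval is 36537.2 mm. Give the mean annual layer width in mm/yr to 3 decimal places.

3.355 mm/yr

After corrections the count is 10902 − 17 + 4 = 10889 annual layers.
Mean rate = 36537.2 mm / 10889 years ≈ 3.355 mm/yr.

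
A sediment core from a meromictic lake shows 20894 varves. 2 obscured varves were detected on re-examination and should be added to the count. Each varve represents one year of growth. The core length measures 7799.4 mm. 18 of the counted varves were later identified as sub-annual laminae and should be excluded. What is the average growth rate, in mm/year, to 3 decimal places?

0.374 mm/year

Correcting the raw count gives 20894 − 18 + 2 = 20878 true varves.
Mean rate = 7799.4 mm / 20878 years ≈ 0.374 mm/year.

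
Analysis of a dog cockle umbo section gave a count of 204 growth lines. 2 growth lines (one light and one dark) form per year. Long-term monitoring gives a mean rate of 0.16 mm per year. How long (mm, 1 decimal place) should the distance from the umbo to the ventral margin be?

16.3 mm

Dividing by 2 growth lines per year: 204 / 2 = 102 years.
Predicted length = 0.16 mm/year × 102 years = 16.3 mm.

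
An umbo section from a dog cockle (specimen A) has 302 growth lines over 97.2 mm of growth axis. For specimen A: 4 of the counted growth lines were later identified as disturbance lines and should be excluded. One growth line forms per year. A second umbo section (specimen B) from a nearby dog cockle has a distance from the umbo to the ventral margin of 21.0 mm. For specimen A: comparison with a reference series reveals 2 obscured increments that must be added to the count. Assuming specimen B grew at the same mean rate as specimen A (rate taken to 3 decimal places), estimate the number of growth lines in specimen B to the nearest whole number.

Specimen A: after corrections the count is 302 − 4 + 2 = 300 growth lines.
A: 97.2 mm over 300 years gives 97.2 / 300 ≈ 0.324 mm per year.
For B, 21.0 / 0.324 = 64.81 years ≈ 65 growth lines.

65 growth lines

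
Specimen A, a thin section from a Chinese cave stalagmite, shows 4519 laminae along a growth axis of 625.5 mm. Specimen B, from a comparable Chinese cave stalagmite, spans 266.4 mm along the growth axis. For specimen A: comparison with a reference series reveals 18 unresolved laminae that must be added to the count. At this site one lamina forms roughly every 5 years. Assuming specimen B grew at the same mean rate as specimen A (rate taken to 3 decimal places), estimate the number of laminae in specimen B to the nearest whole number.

1903 laminae

Specimen A: correcting the raw count gives 4519 + 18 = 4537 true laminae.
Specimen A: 4537 laminae at 5 years each span 4537 × 5 = 22685 years.
A: Extension rate ≈ 625.5 / 22685 = 0.028 mm/yr.
For B, 266.4 / 0.028 = 9514.29 years; at 5 years per lamina that is 9514.29 / 5 ≈ 1903 laminae.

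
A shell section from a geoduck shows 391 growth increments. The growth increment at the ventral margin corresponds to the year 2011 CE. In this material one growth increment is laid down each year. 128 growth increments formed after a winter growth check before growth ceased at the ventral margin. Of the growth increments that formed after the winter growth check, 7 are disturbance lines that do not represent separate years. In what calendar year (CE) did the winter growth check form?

1890 CE

There are 128 growth increments younger than the winter growth check.
Removing the 7 false growth increments leaves 128 − 7 = 121 true growth increments beyond the winter growth check.
2011 − 121 = 1890 CE.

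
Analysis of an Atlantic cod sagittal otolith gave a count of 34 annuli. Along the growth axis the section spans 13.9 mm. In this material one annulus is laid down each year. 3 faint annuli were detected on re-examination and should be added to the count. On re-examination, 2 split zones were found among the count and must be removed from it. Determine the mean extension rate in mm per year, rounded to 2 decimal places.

True annulus count = 34 − 2 + 3 = 35.
13.9 mm over 35 years gives 13.9 / 35 ≈ 0.40 mm per year.

0.40 mm per year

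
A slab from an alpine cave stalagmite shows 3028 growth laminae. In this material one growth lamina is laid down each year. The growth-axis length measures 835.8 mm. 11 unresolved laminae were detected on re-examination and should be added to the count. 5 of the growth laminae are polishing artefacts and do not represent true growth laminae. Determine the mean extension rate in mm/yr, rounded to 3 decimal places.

0.275 mm/yr

Correcting the raw count gives 3028 − 5 + 11 = 3034 true growth laminae.
835.8 mm over 3034 years gives 835.8 / 3034 ≈ 0.275 mm/yr.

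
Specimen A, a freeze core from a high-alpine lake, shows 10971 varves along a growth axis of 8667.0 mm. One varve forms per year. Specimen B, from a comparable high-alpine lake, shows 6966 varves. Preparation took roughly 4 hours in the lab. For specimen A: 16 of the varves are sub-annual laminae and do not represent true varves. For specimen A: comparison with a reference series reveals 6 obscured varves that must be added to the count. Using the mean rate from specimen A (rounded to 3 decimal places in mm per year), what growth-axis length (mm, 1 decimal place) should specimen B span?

Specimen A: correcting the raw count gives 10971 − 16 + 6 = 10961 true varves.
A: 8667.0 mm over 10961 years gives 8667.0 / 10961 ≈ 0.791 mm/yr.
B's length ≈ 0.791 × 6966 = 5510.1 mm.

5510.1 mm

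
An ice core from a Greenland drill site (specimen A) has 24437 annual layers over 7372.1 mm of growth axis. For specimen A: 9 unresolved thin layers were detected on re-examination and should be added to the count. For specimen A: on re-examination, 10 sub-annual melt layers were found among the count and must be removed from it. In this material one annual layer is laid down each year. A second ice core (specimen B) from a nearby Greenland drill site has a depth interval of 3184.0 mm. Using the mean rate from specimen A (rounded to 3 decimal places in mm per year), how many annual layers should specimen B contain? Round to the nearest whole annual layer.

Specimen A: after corrections the count is 24437 − 10 + 9 = 24436 annual layers.
A: 7372.1 mm over 24436 years gives 7372.1 / 24436 ≈ 0.302 mm/yr.
B spans 3184.0 / 0.302 = 10543.05 years ≈ 10543 annual layers.

10543 annual layers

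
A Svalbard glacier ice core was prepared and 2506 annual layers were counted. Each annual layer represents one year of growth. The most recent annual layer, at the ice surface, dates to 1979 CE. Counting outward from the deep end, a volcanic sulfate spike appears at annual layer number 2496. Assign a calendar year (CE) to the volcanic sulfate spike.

The volcanic sulfate spike sits at annual layer 2496 from the deep end, so 2506 − 2496 = 10 annual layers formed after it.
1979 − 10 = 1969 CE.

1969 CE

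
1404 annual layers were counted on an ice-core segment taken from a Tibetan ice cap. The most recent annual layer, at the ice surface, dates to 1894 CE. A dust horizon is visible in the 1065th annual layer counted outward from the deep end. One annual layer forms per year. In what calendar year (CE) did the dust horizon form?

1555 CE

Between annual layer 1065 and the ice surface there are 1404 − 1065 = 339 annual layers.
Counting back 339 years from 1894 CE places the dust horizon in 1894 − 339 = 1555 CE.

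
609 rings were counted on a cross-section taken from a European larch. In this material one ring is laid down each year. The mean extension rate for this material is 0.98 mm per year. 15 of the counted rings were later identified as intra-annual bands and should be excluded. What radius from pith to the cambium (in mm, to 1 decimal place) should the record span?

582.1 mm

True ring count = 609 − 15 = 594.
594 years at 0.98 mm/year gives 0.98 × 594 = 582.1 mm.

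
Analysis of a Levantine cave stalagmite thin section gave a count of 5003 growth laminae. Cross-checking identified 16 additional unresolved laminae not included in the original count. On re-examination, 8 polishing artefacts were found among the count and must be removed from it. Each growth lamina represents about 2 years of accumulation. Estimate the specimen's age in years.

Adjusted count: 5003 − 8 + 16 = 5011 growth laminae.
At 2 years per growth lamina, 5011 × 2 = 10022 years.

10022 yr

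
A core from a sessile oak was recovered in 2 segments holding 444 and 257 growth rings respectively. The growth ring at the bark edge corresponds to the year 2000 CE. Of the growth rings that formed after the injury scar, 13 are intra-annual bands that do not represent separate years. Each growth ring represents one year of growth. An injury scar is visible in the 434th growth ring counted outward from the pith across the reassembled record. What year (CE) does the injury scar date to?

Total growth rings = 444 + 257 = 701.
The injury scar sits at growth ring 434 from the pith, so 701 − 434 = 267 growth rings formed after it.
Removing the 13 false growth rings leaves 267 − 13 = 254 true growth rings beyond the injury scar.
Counting back 254 years from 2000 CE places the injury scar in 2000 − 254 = 1746 CE.

1746 CE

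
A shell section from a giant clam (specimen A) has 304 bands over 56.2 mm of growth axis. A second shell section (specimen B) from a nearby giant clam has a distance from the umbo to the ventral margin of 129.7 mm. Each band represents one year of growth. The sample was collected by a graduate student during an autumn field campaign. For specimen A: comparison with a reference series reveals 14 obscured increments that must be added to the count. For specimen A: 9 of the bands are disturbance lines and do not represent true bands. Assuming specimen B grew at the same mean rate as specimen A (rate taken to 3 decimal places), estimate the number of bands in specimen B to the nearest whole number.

Specimen A: adjusted count: 304 − 9 + 14 = 309 bands.
A: 56.2 mm over 309 years gives 56.2 / 309 ≈ 0.182 mm/yr.
B spans 129.7 / 0.182 = 712.64 years ≈ 713 bands.

713 bands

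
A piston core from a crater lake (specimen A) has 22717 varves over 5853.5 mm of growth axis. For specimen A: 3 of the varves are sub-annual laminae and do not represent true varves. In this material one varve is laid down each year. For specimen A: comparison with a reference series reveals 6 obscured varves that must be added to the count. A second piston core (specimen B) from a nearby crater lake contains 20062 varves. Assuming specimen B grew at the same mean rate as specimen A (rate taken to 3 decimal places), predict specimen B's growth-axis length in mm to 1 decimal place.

5176.0 mm

Specimen A: correcting the raw count gives 22717 − 3 + 6 = 22720 true varves.
A: Mean rate = 5853.5 mm / 22720 years ≈ 0.258 mm/year.
For B, 0.258 mm/year × 20062 years = 5176.0 mm.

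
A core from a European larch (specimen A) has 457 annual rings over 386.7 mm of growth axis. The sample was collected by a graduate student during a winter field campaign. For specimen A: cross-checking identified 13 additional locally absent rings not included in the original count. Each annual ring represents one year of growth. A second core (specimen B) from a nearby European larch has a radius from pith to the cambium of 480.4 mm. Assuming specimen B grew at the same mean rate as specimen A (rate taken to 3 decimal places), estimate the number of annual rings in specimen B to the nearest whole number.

Specimen A: after corrections the count is 457 + 13 = 470 annual rings.
A: Mean rate = 386.7 mm / 470 years ≈ 0.823 mm/year.
Specimen B: 480.4 mm / 0.823 mm per year = 583.72 years ≈ 584 annual rings.

584 annual rings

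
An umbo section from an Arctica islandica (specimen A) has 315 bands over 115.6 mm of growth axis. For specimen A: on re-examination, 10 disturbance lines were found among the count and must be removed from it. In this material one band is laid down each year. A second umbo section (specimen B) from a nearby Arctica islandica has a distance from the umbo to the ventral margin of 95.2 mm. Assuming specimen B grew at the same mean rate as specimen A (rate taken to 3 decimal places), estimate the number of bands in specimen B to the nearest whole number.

Specimen A: adjusted count: 315 − 10 = 305 bands.
A: 115.6 mm over 305 years gives 115.6 / 305 ≈ 0.379 mm/yr.
B spans 95.2 / 0.379 = 251.19 years ≈ 251 bands.

251 bands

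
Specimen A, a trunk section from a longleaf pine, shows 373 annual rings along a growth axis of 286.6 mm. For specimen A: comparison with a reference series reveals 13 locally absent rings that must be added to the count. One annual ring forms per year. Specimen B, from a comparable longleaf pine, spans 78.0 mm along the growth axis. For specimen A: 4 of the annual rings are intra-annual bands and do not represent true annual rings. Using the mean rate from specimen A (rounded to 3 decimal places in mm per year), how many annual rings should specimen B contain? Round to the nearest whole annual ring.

Specimen A: correcting the raw count gives 373 − 4 + 13 = 382 true annual rings.
A: 286.6 mm over 382 years gives 286.6 / 382 ≈ 0.750 mm per year.
B spans 78.0 / 0.750 = 104.00 years ≈ 104 annual rings.

104 annual rings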